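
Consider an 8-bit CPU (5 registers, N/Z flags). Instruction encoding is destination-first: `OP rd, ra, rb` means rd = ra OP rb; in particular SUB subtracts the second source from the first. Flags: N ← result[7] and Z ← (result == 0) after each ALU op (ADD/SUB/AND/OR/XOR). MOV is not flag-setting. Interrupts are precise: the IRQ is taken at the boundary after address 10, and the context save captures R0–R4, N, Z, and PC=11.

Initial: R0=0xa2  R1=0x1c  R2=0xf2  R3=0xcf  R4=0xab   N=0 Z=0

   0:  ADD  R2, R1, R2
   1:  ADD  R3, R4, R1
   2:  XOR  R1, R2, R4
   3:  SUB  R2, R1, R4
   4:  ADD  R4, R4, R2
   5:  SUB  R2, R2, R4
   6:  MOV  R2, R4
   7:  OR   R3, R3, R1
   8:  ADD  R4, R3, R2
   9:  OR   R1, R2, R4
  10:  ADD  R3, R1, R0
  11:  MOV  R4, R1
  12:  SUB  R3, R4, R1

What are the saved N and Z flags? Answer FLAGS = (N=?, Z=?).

FLAGS = (N=0, Z=0)

after  0: R0=0xa2 R1=0x1c R2=0x0e R3=0xcf R4=0xab  N=0 Z=0
after  1: R0=0xa2 R1=0x1c R2=0x0e R3=0xc7 R4=0xab  N=1 Z=0
after  2: R0=0xa2 R1=0xa5 R2=0x0e R3=0xc7 R4=0xab  N=1 Z=0
after  3: R0=0xa2 R1=0xa5 R2=0xfa R3=0xc7 R4=0xab  N=1 Z=0
after  4: R0=0xa2 R1=0xa5 R2=0xfa R3=0xc7 R4=0xa5  N=1 Z=0
after  5: R0=0xa2 R1=0xa5 R2=0x55 R3=0xc7 R4=0xa5  N=0 Z=0
after  6: R0=0xa2 R1=0xa5 R2=0xa5 R3=0xc7 R4=0xa5  N=0 Z=0
after  7: R0=0xa2 R1=0xa5 R2=0xa5 R3=0xe7 R4=0xa5  N=1 Z=0
after  8: R0=0xa2 R1=0xa5 R2=0xa5 R3=0xe7 R4=0x8c  N=1 Z=0
after  9: R0=0xa2 R1=0xad R2=0xa5 R3=0xe7 R4=0x8c  N=1 Z=0
after 10: R0=0xa2 R1=0xad R2=0xa5 R3=0x4f R4=0x8c  N=0 Z=0
-- IRQ taken; context saved, return-PC = 11 --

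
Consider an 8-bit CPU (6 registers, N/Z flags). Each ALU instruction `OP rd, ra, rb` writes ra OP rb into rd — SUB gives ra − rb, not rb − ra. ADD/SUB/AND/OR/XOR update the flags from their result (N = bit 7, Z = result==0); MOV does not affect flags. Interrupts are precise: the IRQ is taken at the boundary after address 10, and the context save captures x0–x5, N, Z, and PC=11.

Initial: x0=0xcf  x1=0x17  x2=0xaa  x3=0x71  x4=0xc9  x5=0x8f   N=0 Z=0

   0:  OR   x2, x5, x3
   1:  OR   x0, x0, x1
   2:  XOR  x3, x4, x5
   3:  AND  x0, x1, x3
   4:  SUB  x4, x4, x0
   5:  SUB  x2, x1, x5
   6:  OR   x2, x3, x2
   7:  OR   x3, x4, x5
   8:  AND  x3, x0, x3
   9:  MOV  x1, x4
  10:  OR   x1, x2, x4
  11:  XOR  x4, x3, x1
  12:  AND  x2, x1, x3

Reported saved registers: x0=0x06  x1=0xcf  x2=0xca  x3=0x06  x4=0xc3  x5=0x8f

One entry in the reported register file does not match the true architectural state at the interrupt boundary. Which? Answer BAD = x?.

BAD = x2

after  0: x0=0xcf x1=0x17 x2=0xff x3=0x71 x4=0xc9 x5=0x8f  N=1 Z=0
after  1: x0=0xdf x1=0x17 x2=0xff x3=0x71 x4=0xc9 x5=0x8f  N=1 Z=0
after  2: x0=0xdf x1=0x17 x2=0xff x3=0x46 x4=0xc9 x5=0x8f  N=0 Z=0
after  3: x0=0x06 x1=0x17 x2=0xff x3=0x46 x4=0xc9 x5=0x8f  N=0 Z=0
after  4: x0=0x06 x1=0x17 x2=0xff x3=0x46 x4=0xc3 x5=0x8f  N=1 Z=0
after  5: x0=0x06 x1=0x17 x2=0x88 x3=0x46 x4=0xc3 x5=0x8f  N=1 Z=0
after  6: x0=0x06 x1=0x17 x2=0xce x3=0x46 x4=0xc3 x5=0x8f  N=1 Z=0
after  7: x0=0x06 x1=0x17 x2=0xce x3=0xcf x4=0xc3 x5=0x8f  N=1 Z=0
after  8: x0=0x06 x1=0x17 x2=0xce x3=0x06 x4=0xc3 x5=0x8f  N=0 Z=0
after  9: x0=0x06 x1=0xc3 x2=0xce x3=0x06 x4=0xc3 x5=0x8f  N=0 Z=0
after 10: x0=0x06 x1=0xcf x2=0xce x3=0x06 x4=0xc3 x5=0x8f  N=1 Z=0
-- IRQ taken; context saved, return-PC = 11 --
mismatch: x2: reported 0xca vs actual 0xce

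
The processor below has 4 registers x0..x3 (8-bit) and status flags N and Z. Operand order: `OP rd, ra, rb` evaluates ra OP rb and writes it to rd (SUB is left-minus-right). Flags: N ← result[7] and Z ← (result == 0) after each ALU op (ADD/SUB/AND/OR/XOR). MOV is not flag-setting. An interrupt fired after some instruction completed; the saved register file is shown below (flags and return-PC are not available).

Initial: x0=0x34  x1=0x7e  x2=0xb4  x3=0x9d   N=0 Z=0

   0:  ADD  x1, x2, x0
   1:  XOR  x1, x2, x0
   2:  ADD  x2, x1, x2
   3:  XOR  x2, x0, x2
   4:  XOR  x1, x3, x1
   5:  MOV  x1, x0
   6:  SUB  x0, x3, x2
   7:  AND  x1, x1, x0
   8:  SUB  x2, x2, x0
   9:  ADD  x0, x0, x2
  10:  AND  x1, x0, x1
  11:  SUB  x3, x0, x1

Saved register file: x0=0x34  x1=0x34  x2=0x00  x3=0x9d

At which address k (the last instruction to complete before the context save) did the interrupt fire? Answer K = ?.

after  0: x0=0x34 x1=0xe8 x2=0xb4 x3=0x9d  N=1 Z=0
after  1: x0=0x34 x1=0x80 x2=0xb4 x3=0x9d  N=1 Z=0
after  2: x0=0x34 x1=0x80 x2=0x34 x3=0x9d  N=0 Z=0
after  3: x0=0x34 x1=0x80 x2=0x00 x3=0x9d  N=0 Z=1
after  4: x0=0x34 x1=0x1d x2=0x00 x3=0x9d  N=0 Z=0
after  5: x0=0x34 x1=0x34 x2=0x00 x3=0x9d  N=0 Z=0
-- IRQ taken; context saved, return-PC = 6 --

K = 5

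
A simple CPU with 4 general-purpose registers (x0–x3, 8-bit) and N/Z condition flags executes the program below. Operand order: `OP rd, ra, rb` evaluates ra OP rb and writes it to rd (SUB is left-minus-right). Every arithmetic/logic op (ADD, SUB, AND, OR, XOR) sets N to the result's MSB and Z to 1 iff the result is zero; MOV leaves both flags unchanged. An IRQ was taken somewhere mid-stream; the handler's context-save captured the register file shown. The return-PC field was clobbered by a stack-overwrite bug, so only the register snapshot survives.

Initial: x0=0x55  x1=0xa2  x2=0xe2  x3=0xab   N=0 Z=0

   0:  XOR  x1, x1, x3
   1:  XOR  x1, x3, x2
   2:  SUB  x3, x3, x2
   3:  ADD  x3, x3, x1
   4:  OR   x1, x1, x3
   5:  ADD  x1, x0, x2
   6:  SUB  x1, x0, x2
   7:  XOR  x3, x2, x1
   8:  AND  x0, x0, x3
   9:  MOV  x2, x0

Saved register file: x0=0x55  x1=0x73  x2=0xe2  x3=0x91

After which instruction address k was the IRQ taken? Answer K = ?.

K = 7

after  0: x0=0x55 x1=0x09 x2=0xe2 x3=0xab  N=0 Z=0
after  1: x0=0x55 x1=0x49 x2=0xe2 x3=0xab  N=0 Z=0
after  2: x0=0x55 x1=0x49 x2=0xe2 x3=0xc9  N=1 Z=0
after  3: x0=0x55 x1=0x49 x2=0xe2 x3=0x12  N=0 Z=0
after  4: x0=0x55 x1=0x5b x2=0xe2 x3=0x12  N=0 Z=0
after  5: x0=0x55 x1=0x37 x2=0xe2 x3=0x12  N=0 Z=0
after  6: x0=0x55 x1=0x73 x2=0xe2 x3=0x12  N=0 Z=0
after  7: x0=0x55 x1=0x73 x2=0xe2 x3=0x91  N=1 Z=0
-- IRQ taken; context saved, return-PC = 8 --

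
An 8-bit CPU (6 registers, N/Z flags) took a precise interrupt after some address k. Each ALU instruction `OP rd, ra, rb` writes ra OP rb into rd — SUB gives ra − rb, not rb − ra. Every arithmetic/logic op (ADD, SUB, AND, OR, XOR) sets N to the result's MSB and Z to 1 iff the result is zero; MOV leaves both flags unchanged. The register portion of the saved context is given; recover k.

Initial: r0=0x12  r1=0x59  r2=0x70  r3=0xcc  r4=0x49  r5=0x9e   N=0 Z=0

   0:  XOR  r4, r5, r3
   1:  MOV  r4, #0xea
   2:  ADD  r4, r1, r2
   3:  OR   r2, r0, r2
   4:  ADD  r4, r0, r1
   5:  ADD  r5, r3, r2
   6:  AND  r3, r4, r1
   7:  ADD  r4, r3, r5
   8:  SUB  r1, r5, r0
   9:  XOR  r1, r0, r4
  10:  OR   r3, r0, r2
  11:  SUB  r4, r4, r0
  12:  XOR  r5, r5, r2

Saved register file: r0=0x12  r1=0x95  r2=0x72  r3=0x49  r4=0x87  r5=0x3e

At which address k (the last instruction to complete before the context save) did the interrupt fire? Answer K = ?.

after  0: r0=0x12 r1=0x59 r2=0x70 r3=0xcc r4=0x52 r5=0x9e  N=0 Z=0
after  1: r0=0x12 r1=0x59 r2=0x70 r3=0xcc r4=0xea r5=0x9e  N=0 Z=0
after  2: r0=0x12 r1=0x59 r2=0x70 r3=0xcc r4=0xc9 r5=0x9e  N=1 Z=0
after  3: r0=0x12 r1=0x59 r2=0x72 r3=0xcc r4=0xc9 r5=0x9e  N=0 Z=0
after  4: r0=0x12 r1=0x59 r2=0x72 r3=0xcc r4=0x6b r5=0x9e  N=0 Z=0
after  5: r0=0x12 r1=0x59 r2=0x72 r3=0xcc r4=0x6b r5=0x3e  N=0 Z=0
after  6: r0=0x12 r1=0x59 r2=0x72 r3=0x49 r4=0x6b r5=0x3e  N=0 Z=0
after  7: r0=0x12 r1=0x59 r2=0x72 r3=0x49 r4=0x87 r5=0x3e  N=1 Z=0
after  8: r0=0x12 r1=0x2c r2=0x72 r3=0x49 r4=0x87 r5=0x3e  N=0 Z=0
after  9: r0=0x12 r1=0x95 r2=0x72 r3=0x49 r4=0x87 r5=0x3e  N=1 Z=0
-- IRQ taken; context saved, return-PC = 10 --

K = 9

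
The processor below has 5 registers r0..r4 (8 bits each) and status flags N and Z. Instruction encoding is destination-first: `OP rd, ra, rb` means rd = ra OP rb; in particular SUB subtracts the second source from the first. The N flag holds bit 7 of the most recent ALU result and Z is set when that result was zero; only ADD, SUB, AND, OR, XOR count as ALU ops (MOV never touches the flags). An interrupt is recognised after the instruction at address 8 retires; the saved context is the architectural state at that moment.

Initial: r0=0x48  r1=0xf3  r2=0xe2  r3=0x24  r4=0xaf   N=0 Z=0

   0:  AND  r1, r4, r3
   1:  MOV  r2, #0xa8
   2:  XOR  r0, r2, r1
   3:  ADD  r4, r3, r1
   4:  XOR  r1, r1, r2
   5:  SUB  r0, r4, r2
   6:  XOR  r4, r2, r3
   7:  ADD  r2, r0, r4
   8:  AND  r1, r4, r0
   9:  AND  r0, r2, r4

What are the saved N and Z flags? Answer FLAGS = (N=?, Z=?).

after  0: r0=0x48 r1=0x24 r2=0xe2 r3=0x24 r4=0xaf  N=0 Z=0
after  1: r0=0x48 r1=0x24 r2=0xa8 r3=0x24 r4=0xaf  N=0 Z=0
after  2: r0=0x8c r1=0x24 r2=0xa8 r3=0x24 r4=0xaf  N=1 Z=0
after  3: r0=0x8c r1=0x24 r2=0xa8 r3=0x24 r4=0x48  N=0 Z=0
after  4: r0=0x8c r1=0x8c r2=0xa8 r3=0x24 r4=0x48  N=1 Z=0
after  5: r0=0xa0 r1=0x8c r2=0xa8 r3=0x24 r4=0x48  N=1 Z=0
after  6: r0=0xa0 r1=0x8c r2=0xa8 r3=0x24 r4=0x8c  N=1 Z=0
after  7: r0=0xa0 r1=0x8c r2=0x2c r3=0x24 r4=0x8c  N=0 Z=0
after  8: r0=0xa0 r1=0x80 r2=0x2c r3=0x24 r4=0x8c  N=1 Z=0
-- IRQ taken; context saved, return-PC = 9 --

FLAGS = (N=1, Z=0)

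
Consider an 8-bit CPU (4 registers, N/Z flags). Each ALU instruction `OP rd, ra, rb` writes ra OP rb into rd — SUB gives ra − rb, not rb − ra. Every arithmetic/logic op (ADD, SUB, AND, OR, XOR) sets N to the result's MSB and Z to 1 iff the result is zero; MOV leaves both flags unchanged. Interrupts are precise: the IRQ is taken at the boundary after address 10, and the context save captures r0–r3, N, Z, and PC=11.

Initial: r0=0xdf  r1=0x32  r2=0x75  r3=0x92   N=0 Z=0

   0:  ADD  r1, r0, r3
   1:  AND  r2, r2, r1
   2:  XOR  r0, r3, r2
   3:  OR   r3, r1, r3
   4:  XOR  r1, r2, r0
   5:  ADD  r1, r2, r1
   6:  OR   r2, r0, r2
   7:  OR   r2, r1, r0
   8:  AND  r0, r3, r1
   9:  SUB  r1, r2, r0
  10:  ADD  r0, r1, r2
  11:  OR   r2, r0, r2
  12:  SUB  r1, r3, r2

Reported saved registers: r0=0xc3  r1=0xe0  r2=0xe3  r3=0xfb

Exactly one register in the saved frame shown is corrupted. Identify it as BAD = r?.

BAD = r3

after  0: r0=0xdf r1=0x71 r2=0x75 r3=0x92  N=0 Z=0
after  1: r0=0xdf r1=0x71 r2=0x71 r3=0x92  N=0 Z=0
after  2: r0=0xe3 r1=0x71 r2=0x71 r3=0x92  N=1 Z=0
after  3: r0=0xe3 r1=0x71 r2=0x71 r3=0xf3  N=1 Z=0
after  4: r0=0xe3 r1=0x92 r2=0x71 r3=0xf3  N=1 Z=0
after  5: r0=0xe3 r1=0x03 r2=0x71 r3=0xf3  N=0 Z=0
after  6: r0=0xe3 r1=0x03 r2=0xf3 r3=0xf3  N=1 Z=0
after  7: r0=0xe3 r1=0x03 r2=0xe3 r3=0xf3  N=1 Z=0
after  8: r0=0x03 r1=0x03 r2=0xe3 r3=0xf3  N=0 Z=0
after  9: r0=0x03 r1=0xe0 r2=0xe3 r3=0xf3  N=1 Z=0
after 10: r0=0xc3 r1=0xe0 r2=0xe3 r3=0xf3  N=1 Z=0
-- IRQ taken; context saved, return-PC = 11 --
mismatch: r3: reported 0xfb vs actual 0xf3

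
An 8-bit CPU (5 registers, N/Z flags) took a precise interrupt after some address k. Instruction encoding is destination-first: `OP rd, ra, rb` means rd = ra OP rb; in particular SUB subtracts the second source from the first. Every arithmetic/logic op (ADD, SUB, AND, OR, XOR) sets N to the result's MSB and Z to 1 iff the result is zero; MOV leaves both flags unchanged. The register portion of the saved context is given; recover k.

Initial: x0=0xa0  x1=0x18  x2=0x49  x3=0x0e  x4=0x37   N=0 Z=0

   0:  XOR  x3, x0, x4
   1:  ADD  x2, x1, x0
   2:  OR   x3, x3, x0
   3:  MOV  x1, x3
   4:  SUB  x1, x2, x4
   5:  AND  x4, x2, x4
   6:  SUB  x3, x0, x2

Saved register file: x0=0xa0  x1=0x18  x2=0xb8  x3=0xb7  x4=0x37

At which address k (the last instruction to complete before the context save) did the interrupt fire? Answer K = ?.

K = 2

after  0: x0=0xa0 x1=0x18 x2=0x49 x3=0x97 x4=0x37  N=1 Z=0
after  1: x0=0xa0 x1=0x18 x2=0xb8 x3=0x97 x4=0x37  N=1 Z=0
after  2: x0=0xa0 x1=0x18 x2=0xb8 x3=0xb7 x4=0x37  N=1 Z=0
-- IRQ taken; context saved, return-PC = 3 --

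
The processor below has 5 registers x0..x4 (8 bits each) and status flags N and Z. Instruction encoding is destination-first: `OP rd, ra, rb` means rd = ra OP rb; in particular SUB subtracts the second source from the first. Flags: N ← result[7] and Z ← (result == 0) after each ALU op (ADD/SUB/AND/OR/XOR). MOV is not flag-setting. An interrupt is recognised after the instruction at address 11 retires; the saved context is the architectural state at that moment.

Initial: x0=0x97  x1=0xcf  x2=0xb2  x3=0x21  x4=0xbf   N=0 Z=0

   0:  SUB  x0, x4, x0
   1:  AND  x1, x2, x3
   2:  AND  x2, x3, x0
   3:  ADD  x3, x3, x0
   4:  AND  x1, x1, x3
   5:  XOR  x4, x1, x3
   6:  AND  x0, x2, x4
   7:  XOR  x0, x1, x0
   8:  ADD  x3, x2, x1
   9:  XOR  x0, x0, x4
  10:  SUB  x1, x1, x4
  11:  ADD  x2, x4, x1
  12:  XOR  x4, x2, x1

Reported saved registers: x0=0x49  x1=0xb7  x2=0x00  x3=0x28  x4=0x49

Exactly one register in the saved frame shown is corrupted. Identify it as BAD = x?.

BAD = x3

after  0: x0=0x28 x1=0xcf x2=0xb2 x3=0x21 x4=0xbf  N=0 Z=0
after  1: x0=0x28 x1=0x20 x2=0xb2 x3=0x21 x4=0xbf  N=0 Z=0
after  2: x0=0x28 x1=0x20 x2=0x20 x3=0x21 x4=0xbf  N=0 Z=0
after  3: x0=0x28 x1=0x20 x2=0x20 x3=0x49 x4=0xbf  N=0 Z=0
after  4: x0=0x28 x1=0x00 x2=0x20 x3=0x49 x4=0xbf  N=0 Z=1
after  5: x0=0x28 x1=0x00 x2=0x20 x3=0x49 x4=0x49  N=0 Z=0
after  6: x0=0x00 x1=0x00 x2=0x20 x3=0x49 x4=0x49  N=0 Z=1
after  7: x0=0x00 x1=0x00 x2=0x20 x3=0x49 x4=0x49  N=0 Z=1
after  8: x0=0x00 x1=0x00 x2=0x20 x3=0x20 x4=0x49  N=0 Z=0
after  9: x0=0x49 x1=0x00 x2=0x20 x3=0x20 x4=0x49  N=0 Z=0
after 10: x0=0x49 x1=0xb7 x2=0x20 x3=0x20 x4=0x49  N=1 Z=0
after 11: x0=0x49 x1=0xb7 x2=0x00 x3=0x20 x4=0x49  N=0 Z=1
-- IRQ taken; context saved, return-PC = 12 --
mismatch: x3: reported 0x28 vs actual 0x20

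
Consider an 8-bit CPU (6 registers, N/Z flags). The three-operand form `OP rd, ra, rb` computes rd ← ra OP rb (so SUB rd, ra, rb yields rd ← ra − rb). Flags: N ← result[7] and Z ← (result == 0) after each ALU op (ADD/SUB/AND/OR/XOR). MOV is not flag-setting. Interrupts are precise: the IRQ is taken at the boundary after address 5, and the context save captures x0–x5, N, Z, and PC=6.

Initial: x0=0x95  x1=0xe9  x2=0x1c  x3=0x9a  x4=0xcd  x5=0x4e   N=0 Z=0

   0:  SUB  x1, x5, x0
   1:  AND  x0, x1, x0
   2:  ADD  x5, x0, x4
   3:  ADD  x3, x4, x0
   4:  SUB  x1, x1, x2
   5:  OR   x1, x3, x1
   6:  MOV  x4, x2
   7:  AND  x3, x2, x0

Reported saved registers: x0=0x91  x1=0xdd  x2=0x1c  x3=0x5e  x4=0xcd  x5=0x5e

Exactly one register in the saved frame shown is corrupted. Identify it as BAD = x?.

after  0: x0=0x95 x1=0xb9 x2=0x1c x3=0x9a x4=0xcd x5=0x4e  N=1 Z=0
after  1: x0=0x91 x1=0xb9 x2=0x1c x3=0x9a x4=0xcd x5=0x4e  N=1 Z=0
after  2: x0=0x91 x1=0xb9 x2=0x1c x3=0x9a x4=0xcd x5=0x5e  N=0 Z=0
after  3: x0=0x91 x1=0xb9 x2=0x1c x3=0x5e x4=0xcd x5=0x5e  N=0 Z=0
after  4: x0=0x91 x1=0x9d x2=0x1c x3=0x5e x4=0xcd x5=0x5e  N=1 Z=0
after  5: x0=0x91 x1=0xdf x2=0x1c x3=0x5e x4=0xcd x5=0x5e  N=1 Z=0
-- IRQ taken; context saved, return-PC = 6 --
mismatch: x1: reported 0xdd vs actual 0xdf

BAD = x1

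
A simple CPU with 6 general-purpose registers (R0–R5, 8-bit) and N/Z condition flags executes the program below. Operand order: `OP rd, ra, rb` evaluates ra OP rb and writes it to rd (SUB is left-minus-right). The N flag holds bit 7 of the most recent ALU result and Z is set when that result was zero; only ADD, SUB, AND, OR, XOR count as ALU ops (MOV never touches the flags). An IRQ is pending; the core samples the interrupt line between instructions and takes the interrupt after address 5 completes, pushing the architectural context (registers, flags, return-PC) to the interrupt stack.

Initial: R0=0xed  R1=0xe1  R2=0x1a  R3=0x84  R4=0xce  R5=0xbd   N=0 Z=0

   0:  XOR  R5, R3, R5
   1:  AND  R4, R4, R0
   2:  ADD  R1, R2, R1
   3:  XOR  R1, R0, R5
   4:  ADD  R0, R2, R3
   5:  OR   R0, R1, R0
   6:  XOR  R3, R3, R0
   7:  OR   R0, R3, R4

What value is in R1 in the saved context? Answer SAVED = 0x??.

after  0: R0=0xed R1=0xe1 R2=0x1a R3=0x84 R4=0xce R5=0x39  N=0 Z=0
after  1: R0=0xed R1=0xe1 R2=0x1a R3=0x84 R4=0xcc R5=0x39  N=1 Z=0
after  2: R0=0xed R1=0xfb R2=0x1a R3=0x84 R4=0xcc R5=0x39  N=1 Z=0
after  3: R0=0xed R1=0xd4 R2=0x1a R3=0x84 R4=0xcc R5=0x39  N=1 Z=0
after  4: R0=0x9e R1=0xd4 R2=0x1a R3=0x84 R4=0xcc R5=0x39  N=1 Z=0
after  5: R0=0xde R1=0xd4 R2=0x1a R3=0x84 R4=0xcc R5=0x39  N=1 Z=0
-- IRQ taken; context saved, return-PC = 6 --

SAVED = 0xd4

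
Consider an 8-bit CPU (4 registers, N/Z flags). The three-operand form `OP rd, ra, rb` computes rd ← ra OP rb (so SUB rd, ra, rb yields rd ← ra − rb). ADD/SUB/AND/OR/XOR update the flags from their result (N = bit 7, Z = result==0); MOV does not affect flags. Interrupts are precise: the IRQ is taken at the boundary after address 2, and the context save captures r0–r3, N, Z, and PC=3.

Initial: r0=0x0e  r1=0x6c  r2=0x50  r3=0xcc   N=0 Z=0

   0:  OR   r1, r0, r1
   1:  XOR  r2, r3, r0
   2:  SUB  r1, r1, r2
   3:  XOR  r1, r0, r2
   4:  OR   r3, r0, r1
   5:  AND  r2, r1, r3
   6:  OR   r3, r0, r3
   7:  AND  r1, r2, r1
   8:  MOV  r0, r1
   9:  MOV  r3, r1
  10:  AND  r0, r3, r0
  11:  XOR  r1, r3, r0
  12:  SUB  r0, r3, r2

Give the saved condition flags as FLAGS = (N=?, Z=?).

after  0: r0=0x0e r1=0x6e r2=0x50 r3=0xcc  N=0 Z=0
after  1: r0=0x0e r1=0x6e r2=0xc2 r3=0xcc  N=1 Z=0
after  2: r0=0x0e r1=0xac r2=0xc2 r3=0xcc  N=1 Z=0
-- IRQ taken; context saved, return-PC = 3 --

FLAGS = (N=1, Z=0)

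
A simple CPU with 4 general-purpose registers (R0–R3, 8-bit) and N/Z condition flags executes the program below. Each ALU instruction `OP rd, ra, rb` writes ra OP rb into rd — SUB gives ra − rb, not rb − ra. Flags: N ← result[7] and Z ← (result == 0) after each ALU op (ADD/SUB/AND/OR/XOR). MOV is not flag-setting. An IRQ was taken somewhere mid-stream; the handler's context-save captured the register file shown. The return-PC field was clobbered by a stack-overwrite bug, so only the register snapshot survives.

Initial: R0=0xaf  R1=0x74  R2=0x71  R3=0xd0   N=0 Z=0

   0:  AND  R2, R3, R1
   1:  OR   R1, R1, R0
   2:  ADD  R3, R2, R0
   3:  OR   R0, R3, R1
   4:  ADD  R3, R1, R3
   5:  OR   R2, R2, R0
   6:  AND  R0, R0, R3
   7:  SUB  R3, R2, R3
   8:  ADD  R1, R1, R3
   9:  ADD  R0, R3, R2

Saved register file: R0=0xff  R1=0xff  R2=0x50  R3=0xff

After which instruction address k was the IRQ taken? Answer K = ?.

K = 3

after  0: R0=0xaf R1=0x74 R2=0x50 R3=0xd0  N=0 Z=0
after  1: R0=0xaf R1=0xff R2=0x50 R3=0xd0  N=1 Z=0
after  2: R0=0xaf R1=0xff R2=0x50 R3=0xff  N=1 Z=0
after  3: R0=0xff R1=0xff R2=0x50 R3=0xff  N=1 Z=0
-- IRQ taken; context saved, return-PC = 4 --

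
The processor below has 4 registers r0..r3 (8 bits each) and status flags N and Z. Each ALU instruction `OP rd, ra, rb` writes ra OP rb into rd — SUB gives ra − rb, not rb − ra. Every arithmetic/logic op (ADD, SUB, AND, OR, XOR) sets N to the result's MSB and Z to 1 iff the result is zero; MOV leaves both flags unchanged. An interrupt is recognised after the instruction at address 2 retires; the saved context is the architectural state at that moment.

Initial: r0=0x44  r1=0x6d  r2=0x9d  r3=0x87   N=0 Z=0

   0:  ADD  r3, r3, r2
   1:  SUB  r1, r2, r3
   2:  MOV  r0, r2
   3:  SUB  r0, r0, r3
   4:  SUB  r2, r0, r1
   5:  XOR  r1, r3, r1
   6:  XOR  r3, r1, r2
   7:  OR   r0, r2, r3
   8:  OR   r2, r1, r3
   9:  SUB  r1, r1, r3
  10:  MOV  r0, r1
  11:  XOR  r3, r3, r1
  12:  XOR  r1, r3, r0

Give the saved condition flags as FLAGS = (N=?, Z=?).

after  0: r0=0x44 r1=0x6d r2=0x9d r3=0x24  N=0 Z=0
after  1: r0=0x44 r1=0x79 r2=0x9d r3=0x24  N=0 Z=0
after  2: r0=0x9d r1=0x79 r2=0x9d r3=0x24  N=0 Z=0
-- IRQ taken; context saved, return-PC = 3 --

FLAGS = (N=0, Z=0)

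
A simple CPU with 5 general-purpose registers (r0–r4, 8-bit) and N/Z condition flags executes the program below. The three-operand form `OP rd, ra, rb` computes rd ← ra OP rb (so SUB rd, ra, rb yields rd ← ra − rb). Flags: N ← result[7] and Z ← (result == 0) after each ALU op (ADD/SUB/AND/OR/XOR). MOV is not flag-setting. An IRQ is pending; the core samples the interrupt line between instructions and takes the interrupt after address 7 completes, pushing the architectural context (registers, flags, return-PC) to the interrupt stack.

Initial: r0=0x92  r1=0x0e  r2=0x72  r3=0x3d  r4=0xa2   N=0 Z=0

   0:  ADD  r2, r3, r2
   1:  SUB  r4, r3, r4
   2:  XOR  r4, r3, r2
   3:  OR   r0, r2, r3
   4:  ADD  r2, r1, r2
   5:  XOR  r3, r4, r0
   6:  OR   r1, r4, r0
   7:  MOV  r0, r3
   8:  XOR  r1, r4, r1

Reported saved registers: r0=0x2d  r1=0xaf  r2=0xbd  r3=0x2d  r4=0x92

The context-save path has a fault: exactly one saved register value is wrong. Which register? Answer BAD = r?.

BAD = r1

after  0: r0=0x92 r1=0x0e r2=0xaf r3=0x3d r4=0xa2  N=1 Z=0
after  1: r0=0x92 r1=0x0e r2=0xaf r3=0x3d r4=0x9b  N=1 Z=0
after  2: r0=0x92 r1=0x0e r2=0xaf r3=0x3d r4=0x92  N=1 Z=0
after  3: r0=0xbf r1=0x0e r2=0xaf r3=0x3d r4=0x92  N=1 Z=0
after  4: r0=0xbf r1=0x0e r2=0xbd r3=0x3d r4=0x92  N=1 Z=0
after  5: r0=0xbf r1=0x0e r2=0xbd r3=0x2d r4=0x92  N=0 Z=0
after  6: r0=0xbf r1=0xbf r2=0xbd r3=0x2d r4=0x92  N=1 Z=0
after  7: r0=0x2d r1=0xbf r2=0xbd r3=0x2d r4=0x92  N=1 Z=0
-- IRQ taken; context saved, return-PC = 8 --
mismatch: r1: reported 0xaf vs actual 0xbf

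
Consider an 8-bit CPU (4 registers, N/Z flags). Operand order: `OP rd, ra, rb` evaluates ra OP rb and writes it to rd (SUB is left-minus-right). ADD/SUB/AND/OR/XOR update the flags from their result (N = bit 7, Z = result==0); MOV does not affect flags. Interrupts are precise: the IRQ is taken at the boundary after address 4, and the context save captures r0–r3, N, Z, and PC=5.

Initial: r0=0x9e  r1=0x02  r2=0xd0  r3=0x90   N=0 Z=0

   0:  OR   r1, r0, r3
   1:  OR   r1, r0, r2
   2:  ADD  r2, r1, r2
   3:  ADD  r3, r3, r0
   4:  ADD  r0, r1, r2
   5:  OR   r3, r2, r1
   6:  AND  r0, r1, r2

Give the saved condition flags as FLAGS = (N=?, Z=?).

FLAGS = (N=1, Z=0)

after  0: r0=0x9e r1=0x9e r2=0xd0 r3=0x90  N=1 Z=0
after  1: r0=0x9e r1=0xde r2=0xd0 r3=0x90  N=1 Z=0
after  2: r0=0x9e r1=0xde r2=0xae r3=0x90  N=1 Z=0
after  3: r0=0x9e r1=0xde r2=0xae r3=0x2e  N=0 Z=0
after  4: r0=0x8c r1=0xde r2=0xae r3=0x2e  N=1 Z=0
-- IRQ taken; context saved, return-PC = 5 --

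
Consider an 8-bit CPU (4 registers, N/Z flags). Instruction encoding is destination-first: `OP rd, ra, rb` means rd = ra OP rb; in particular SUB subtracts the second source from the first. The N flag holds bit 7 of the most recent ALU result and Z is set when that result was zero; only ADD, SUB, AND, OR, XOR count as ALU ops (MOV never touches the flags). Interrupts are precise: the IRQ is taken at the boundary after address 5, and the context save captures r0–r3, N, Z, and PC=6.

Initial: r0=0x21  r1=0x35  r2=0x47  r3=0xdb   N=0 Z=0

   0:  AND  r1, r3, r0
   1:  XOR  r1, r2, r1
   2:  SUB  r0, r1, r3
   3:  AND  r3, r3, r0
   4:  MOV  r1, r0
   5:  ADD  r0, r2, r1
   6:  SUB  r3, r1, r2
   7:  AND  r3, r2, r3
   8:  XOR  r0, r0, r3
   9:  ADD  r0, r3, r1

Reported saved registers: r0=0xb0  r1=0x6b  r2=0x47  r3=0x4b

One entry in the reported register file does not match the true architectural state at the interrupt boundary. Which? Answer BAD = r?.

BAD = r0

after  0: r0=0x21 r1=0x01 r2=0x47 r3=0xdb  N=0 Z=0
after  1: r0=0x21 r1=0x46 r2=0x47 r3=0xdb  N=0 Z=0
after  2: r0=0x6b r1=0x46 r2=0x47 r3=0xdb  N=0 Z=0
after  3: r0=0x6b r1=0x46 r2=0x47 r3=0x4b  N=0 Z=0
after  4: r0=0x6b r1=0x6b r2=0x47 r3=0x4b  N=0 Z=0
after  5: r0=0xb2 r1=0x6b r2=0x47 r3=0x4b  N=1 Z=0
-- IRQ taken; context saved, return-PC = 6 --
mismatch: r0: reported 0xb0 vs actual 0xb2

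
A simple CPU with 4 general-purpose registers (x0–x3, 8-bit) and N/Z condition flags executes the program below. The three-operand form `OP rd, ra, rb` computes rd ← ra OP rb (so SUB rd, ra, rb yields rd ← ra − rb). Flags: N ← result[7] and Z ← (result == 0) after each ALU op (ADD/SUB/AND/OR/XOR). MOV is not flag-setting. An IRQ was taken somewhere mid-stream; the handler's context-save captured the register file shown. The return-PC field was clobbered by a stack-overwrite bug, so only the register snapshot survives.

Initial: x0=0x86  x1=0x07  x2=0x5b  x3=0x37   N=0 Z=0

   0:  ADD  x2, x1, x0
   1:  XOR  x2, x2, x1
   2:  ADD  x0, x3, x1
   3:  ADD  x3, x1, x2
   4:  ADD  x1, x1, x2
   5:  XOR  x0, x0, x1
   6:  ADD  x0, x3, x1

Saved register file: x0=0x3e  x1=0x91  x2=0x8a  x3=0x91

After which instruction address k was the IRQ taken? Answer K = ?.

K = 4

after  0: x0=0x86 x1=0x07 x2=0x8d x3=0x37  N=1 Z=0
after  1: x0=0x86 x1=0x07 x2=0x8a x3=0x37  N=1 Z=0
after  2: x0=0x3e x1=0x07 x2=0x8a x3=0x37  N=0 Z=0
after  3: x0=0x3e x1=0x07 x2=0x8a x3=0x91  N=1 Z=0
after  4: x0=0x3e x1=0x91 x2=0x8a x3=0x91  N=1 Z=0
-- IRQ taken; context saved, return-PC = 5 --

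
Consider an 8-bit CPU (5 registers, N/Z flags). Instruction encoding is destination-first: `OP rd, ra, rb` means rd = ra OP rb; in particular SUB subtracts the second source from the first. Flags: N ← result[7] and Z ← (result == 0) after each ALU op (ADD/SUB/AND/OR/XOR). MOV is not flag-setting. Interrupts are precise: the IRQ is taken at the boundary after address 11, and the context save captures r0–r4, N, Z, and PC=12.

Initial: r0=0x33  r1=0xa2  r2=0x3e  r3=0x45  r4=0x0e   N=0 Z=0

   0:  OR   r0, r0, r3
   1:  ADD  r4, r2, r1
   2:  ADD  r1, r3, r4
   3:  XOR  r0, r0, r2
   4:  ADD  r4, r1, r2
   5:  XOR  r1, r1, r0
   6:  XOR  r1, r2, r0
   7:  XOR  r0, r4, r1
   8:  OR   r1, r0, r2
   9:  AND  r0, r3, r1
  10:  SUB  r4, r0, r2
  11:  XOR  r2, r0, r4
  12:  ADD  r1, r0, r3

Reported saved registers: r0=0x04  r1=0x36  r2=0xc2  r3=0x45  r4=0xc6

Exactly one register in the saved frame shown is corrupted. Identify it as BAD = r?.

after  0: r0=0x77 r1=0xa2 r2=0x3e r3=0x45 r4=0x0e  N=0 Z=0
after  1: r0=0x77 r1=0xa2 r2=0x3e r3=0x45 r4=0xe0  N=1 Z=0
after  2: r0=0x77 r1=0x25 r2=0x3e r3=0x45 r4=0xe0  N=0 Z=0
after  3: r0=0x49 r1=0x25 r2=0x3e r3=0x45 r4=0xe0  N=0 Z=0
after  4: r0=0x49 r1=0x25 r2=0x3e r3=0x45 r4=0x63  N=0 Z=0
after  5: r0=0x49 r1=0x6c r2=0x3e r3=0x45 r4=0x63  N=0 Z=0
after  6: r0=0x49 r1=0x77 r2=0x3e r3=0x45 r4=0x63  N=0 Z=0
after  7: r0=0x14 r1=0x77 r2=0x3e r3=0x45 r4=0x63  N=0 Z=0
after  8: r0=0x14 r1=0x3e r2=0x3e r3=0x45 r4=0x63  N=0 Z=0
after  9: r0=0x04 r1=0x3e r2=0x3e r3=0x45 r4=0x63  N=0 Z=0
after 10: r0=0x04 r1=0x3e r2=0x3e r3=0x45 r4=0xc6  N=1 Z=0
after 11: r0=0x04 r1=0x3e r2=0xc2 r3=0x45 r4=0xc6  N=1 Z=0
-- IRQ taken; context saved, return-PC = 12 --
mismatch: r1: reported 0x36 vs actual 0x3e

BAD = r1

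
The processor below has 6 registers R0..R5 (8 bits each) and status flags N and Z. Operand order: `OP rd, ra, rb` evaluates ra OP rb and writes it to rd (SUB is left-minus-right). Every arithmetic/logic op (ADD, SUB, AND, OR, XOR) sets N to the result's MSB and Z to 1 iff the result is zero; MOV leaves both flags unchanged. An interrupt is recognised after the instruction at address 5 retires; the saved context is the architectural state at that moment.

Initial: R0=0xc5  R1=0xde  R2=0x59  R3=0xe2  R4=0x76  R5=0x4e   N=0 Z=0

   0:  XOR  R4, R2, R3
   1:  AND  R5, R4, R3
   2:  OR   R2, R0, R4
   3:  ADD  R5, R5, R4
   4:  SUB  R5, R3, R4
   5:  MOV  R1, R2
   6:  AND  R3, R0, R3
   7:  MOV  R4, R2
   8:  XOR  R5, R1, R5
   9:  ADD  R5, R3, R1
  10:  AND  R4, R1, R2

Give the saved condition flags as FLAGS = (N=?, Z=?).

after  0: R0=0xc5 R1=0xde R2=0x59 R3=0xe2 R4=0xbb R5=0x4e  N=1 Z=0
after  1: R0=0xc5 R1=0xde R2=0x59 R3=0xe2 R4=0xbb R5=0xa2  N=1 Z=0
after  2: R0=0xc5 R1=0xde R2=0xff R3=0xe2 R4=0xbb R5=0xa2  N=1 Z=0
after  3: R0=0xc5 R1=0xde R2=0xff R3=0xe2 R4=0xbb R5=0x5d  N=0 Z=0
after  4: R0=0xc5 R1=0xde R2=0xff R3=0xe2 R4=0xbb R5=0x27  N=0 Z=0
after  5: R0=0xc5 R1=0xff R2=0xff R3=0xe2 R4=0xbb R5=0x27  N=0 Z=0
-- IRQ taken; context saved, return-PC = 6 --

FLAGS = (N=0, Z=0)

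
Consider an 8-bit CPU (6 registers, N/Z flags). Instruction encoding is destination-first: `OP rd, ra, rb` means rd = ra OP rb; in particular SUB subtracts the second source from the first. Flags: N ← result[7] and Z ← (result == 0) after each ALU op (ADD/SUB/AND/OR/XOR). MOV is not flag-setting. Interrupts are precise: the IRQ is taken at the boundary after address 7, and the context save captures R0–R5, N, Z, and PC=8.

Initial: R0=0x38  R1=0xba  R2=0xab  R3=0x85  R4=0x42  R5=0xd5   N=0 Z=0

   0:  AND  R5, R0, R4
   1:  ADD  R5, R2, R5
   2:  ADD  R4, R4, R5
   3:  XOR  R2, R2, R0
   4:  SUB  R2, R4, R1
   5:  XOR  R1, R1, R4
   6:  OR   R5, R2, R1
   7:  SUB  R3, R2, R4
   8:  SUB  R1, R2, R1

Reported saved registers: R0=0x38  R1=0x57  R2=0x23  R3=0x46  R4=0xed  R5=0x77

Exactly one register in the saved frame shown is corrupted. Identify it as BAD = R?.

BAD = R2

after  0: R0=0x38 R1=0xba R2=0xab R3=0x85 R4=0x42 R5=0x00  N=0 Z=1
after  1: R0=0x38 R1=0xba R2=0xab R3=0x85 R4=0x42 R5=0xab  N=1 Z=0
after  2: R0=0x38 R1=0xba R2=0xab R3=0x85 R4=0xed R5=0xab  N=1 Z=0
after  3: R0=0x38 R1=0xba R2=0x93 R3=0x85 R4=0xed R5=0xab  N=1 Z=0
after  4: R0=0x38 R1=0xba R2=0x33 R3=0x85 R4=0xed R5=0xab  N=0 Z=0
after  5: R0=0x38 R1=0x57 R2=0x33 R3=0x85 R4=0xed R5=0xab  N=0 Z=0
after  6: R0=0x38 R1=0x57 R2=0x33 R3=0x85 R4=0xed R5=0x77  N=0 Z=0
after  7: R0=0x38 R1=0x57 R2=0x33 R3=0x46 R4=0xed R5=0x77  N=0 Z=0
-- IRQ taken; context saved, return-PC = 8 --
mismatch: R2: reported 0x23 vs actual 0x33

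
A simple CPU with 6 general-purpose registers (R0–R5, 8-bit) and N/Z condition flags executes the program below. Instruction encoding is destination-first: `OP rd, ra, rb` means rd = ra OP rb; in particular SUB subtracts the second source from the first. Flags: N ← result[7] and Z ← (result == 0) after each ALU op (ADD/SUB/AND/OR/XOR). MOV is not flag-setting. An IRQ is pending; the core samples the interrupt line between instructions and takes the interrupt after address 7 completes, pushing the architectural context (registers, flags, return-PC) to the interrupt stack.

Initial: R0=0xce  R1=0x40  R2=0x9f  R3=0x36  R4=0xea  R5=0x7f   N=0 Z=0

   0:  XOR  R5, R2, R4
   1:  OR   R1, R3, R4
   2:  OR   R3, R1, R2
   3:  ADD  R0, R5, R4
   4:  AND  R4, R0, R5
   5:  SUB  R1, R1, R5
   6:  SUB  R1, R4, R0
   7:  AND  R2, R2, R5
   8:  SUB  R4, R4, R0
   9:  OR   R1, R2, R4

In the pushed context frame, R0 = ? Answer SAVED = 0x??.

SAVED = 0x5f

after  0: R0=0xce R1=0x40 R2=0x9f R3=0x36 R4=0xea R5=0x75  N=0 Z=0
after  1: R0=0xce R1=0xfe R2=0x9f R3=0x36 R4=0xea R5=0x75  N=1 Z=0
after  2: R0=0xce R1=0xfe R2=0x9f R3=0xff R4=0xea R5=0x75  N=1 Z=0
after  3: R0=0x5f R1=0xfe R2=0x9f R3=0xff R4=0xea R5=0x75  N=0 Z=0
after  4: R0=0x5f R1=0xfe R2=0x9f R3=0xff R4=0x55 R5=0x75  N=0 Z=0
after  5: R0=0x5f R1=0x89 R2=0x9f R3=0xff R4=0x55 R5=0x75  N=1 Z=0
after  6: R0=0x5f R1=0xf6 R2=0x9f R3=0xff R4=0x55 R5=0x75  N=1 Z=0
after  7: R0=0x5f R1=0xf6 R2=0x15 R3=0xff R4=0x55 R5=0x75  N=0 Z=0
-- IRQ taken; context saved, return-PC = 8 --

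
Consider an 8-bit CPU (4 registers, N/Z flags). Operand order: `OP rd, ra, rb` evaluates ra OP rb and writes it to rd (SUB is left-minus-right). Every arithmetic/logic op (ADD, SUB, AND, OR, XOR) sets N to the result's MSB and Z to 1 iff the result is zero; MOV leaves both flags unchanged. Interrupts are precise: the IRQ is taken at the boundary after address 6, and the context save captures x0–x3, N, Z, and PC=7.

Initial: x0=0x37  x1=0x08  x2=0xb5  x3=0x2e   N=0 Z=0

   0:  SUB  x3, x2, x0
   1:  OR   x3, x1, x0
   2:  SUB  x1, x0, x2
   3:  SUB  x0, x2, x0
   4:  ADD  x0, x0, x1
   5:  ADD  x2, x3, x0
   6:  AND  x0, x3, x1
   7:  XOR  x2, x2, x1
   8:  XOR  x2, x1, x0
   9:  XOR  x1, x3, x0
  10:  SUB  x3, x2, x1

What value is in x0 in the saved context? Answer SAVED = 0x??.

after  0: x0=0x37 x1=0x08 x2=0xb5 x3=0x7e  N=0 Z=0
after  1: x0=0x37 x1=0x08 x2=0xb5 x3=0x3f  N=0 Z=0
after  2: x0=0x37 x1=0x82 x2=0xb5 x3=0x3f  N=1 Z=0
after  3: x0=0x7e x1=0x82 x2=0xb5 x3=0x3f  N=0 Z=0
after  4: x0=0x00 x1=0x82 x2=0xb5 x3=0x3f  N=0 Z=1
after  5: x0=0x00 x1=0x82 x2=0x3f x3=0x3f  N=0 Z=0
after  6: x0=0x02 x1=0x82 x2=0x3f x3=0x3f  N=0 Z=0
-- IRQ taken; context saved, return-PC = 7 --

SAVED = 0x02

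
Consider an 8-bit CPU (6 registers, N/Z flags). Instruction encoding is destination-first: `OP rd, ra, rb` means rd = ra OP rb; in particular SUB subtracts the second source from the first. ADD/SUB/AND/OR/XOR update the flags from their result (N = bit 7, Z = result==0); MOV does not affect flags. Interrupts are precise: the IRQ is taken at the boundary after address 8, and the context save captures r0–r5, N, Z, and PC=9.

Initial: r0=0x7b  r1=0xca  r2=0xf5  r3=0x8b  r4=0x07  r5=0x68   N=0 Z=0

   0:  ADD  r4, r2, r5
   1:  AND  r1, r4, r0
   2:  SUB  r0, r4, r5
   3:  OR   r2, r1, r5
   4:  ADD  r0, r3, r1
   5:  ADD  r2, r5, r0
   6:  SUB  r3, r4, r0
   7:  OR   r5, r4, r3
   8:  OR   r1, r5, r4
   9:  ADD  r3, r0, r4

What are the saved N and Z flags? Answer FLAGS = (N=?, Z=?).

after  0: r0=0x7b r1=0xca r2=0xf5 r3=0x8b r4=0x5d r5=0x68  N=0 Z=0
after  1: r0=0x7b r1=0x59 r2=0xf5 r3=0x8b r4=0x5d r5=0x68  N=0 Z=0
after  2: r0=0xf5 r1=0x59 r2=0xf5 r3=0x8b r4=0x5d r5=0x68  N=1 Z=0
after  3: r0=0xf5 r1=0x59 r2=0x79 r3=0x8b r4=0x5d r5=0x68  N=0 Z=0
after  4: r0=0xe4 r1=0x59 r2=0x79 r3=0x8b r4=0x5d r5=0x68  N=1 Z=0
after  5: r0=0xe4 r1=0x59 r2=0x4c r3=0x8b r4=0x5d r5=0x68  N=0 Z=0
after  6: r0=0xe4 r1=0x59 r2=0x4c r3=0x79 r4=0x5d r5=0x68  N=0 Z=0
after  7: r0=0xe4 r1=0x59 r2=0x4c r3=0x79 r4=0x5d r5=0x7d  N=0 Z=0
after  8: r0=0xe4 r1=0x7d r2=0x4c r3=0x79 r4=0x5d r5=0x7d  N=0 Z=0
-- IRQ taken; context saved, return-PC = 9 --

FLAGS = (N=0, Z=0)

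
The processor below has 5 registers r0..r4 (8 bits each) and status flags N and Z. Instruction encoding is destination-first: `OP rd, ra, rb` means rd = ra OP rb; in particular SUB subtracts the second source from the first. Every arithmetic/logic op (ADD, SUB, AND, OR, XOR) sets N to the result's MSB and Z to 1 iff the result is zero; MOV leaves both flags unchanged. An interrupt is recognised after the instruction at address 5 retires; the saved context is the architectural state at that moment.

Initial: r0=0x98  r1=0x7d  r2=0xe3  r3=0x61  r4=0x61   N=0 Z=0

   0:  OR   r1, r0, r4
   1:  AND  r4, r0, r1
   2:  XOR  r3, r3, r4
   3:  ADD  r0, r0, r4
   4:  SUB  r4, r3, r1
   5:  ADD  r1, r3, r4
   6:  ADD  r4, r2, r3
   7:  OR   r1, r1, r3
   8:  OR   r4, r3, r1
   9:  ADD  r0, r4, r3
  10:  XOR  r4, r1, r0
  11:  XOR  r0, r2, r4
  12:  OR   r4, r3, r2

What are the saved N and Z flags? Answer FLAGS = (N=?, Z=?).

after  0: r0=0x98 r1=0xf9 r2=0xe3 r3=0x61 r4=0x61  N=1 Z=0
after  1: r0=0x98 r1=0xf9 r2=0xe3 r3=0x61 r4=0x98  N=1 Z=0
after  2: r0=0x98 r1=0xf9 r2=0xe3 r3=0xf9 r4=0x98  N=1 Z=0
after  3: r0=0x30 r1=0xf9 r2=0xe3 r3=0xf9 r4=0x98  N=0 Z=0
after  4: r0=0x30 r1=0xf9 r2=0xe3 r3=0xf9 r4=0x00  N=0 Z=1
after  5: r0=0x30 r1=0xf9 r2=0xe3 r3=0xf9 r4=0x00  N=1 Z=0
-- IRQ taken; context saved, return-PC = 6 --

FLAGS = (N=1, Z=0)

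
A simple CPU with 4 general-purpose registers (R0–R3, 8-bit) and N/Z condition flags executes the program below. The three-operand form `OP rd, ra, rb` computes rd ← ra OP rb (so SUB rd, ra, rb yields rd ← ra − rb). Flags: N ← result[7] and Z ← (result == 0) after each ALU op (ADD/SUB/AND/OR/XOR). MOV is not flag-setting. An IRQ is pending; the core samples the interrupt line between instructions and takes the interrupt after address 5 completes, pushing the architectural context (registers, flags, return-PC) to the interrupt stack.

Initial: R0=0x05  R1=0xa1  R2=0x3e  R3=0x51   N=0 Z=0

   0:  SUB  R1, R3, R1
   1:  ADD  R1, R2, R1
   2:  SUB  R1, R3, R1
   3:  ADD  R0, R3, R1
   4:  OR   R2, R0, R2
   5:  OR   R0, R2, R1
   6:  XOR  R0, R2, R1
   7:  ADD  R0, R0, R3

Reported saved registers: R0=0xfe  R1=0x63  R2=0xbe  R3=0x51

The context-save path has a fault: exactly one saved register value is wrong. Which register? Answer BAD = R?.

BAD = R0

after  0: R0=0x05 R1=0xb0 R2=0x3e R3=0x51  N=1 Z=0
after  1: R0=0x05 R1=0xee R2=0x3e R3=0x51  N=1 Z=0
after  2: R0=0x05 R1=0x63 R2=0x3e R3=0x51  N=0 Z=0
after  3: R0=0xb4 R1=0x63 R2=0x3e R3=0x51  N=1 Z=0
after  4: R0=0xb4 R1=0x63 R2=0xbe R3=0x51  N=1 Z=0
after  5: R0=0xff R1=0x63 R2=0xbe R3=0x51  N=1 Z=0
-- IRQ taken; context saved, return-PC = 6 --
mismatch: R0: reported 0xfe vs actual 0xff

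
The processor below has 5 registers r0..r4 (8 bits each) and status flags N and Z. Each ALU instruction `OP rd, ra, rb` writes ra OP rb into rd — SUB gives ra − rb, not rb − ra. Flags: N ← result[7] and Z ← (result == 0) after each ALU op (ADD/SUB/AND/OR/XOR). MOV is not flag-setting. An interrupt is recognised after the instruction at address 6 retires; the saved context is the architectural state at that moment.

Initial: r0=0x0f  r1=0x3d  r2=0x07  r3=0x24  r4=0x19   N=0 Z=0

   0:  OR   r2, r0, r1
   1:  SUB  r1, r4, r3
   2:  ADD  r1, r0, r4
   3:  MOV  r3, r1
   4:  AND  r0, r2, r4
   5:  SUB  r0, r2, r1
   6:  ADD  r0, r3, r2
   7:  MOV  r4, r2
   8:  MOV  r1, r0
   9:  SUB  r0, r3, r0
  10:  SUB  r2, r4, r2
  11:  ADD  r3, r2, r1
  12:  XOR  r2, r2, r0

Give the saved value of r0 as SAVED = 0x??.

after  0: r0=0x0f r1=0x3d r2=0x3f r3=0x24 r4=0x19  N=0 Z=0
after  1: r0=0x0f r1=0xf5 r2=0x3f r3=0x24 r4=0x19  N=1 Z=0
after  2: r0=0x0f r1=0x28 r2=0x3f r3=0x24 r4=0x19  N=0 Z=0
after  3: r0=0x0f r1=0x28 r2=0x3f r3=0x28 r4=0x19  N=0 Z=0
after  4: r0=0x19 r1=0x28 r2=0x3f r3=0x28 r4=0x19  N=0 Z=0
after  5: r0=0x17 r1=0x28 r2=0x3f r3=0x28 r4=0x19  N=0 Z=0
after  6: r0=0x67 r1=0x28 r2=0x3f r3=0x28 r4=0x19  N=0 Z=0
-- IRQ taken; context saved, return-PC = 7 --

SAVED = 0x67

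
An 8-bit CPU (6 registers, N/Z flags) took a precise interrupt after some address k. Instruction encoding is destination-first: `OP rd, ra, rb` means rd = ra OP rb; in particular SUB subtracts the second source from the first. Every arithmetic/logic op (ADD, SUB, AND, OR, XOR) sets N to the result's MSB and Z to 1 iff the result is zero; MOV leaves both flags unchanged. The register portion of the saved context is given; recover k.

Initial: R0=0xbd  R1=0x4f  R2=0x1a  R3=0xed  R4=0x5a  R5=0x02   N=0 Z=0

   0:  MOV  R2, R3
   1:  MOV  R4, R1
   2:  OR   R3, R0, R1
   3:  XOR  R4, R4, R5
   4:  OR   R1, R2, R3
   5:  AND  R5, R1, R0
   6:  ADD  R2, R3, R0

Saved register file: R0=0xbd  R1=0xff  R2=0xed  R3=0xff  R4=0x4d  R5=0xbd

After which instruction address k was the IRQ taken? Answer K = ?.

K = 5

after  0: R0=0xbd R1=0x4f R2=0xed R3=0xed R4=0x5a R5=0x02  N=0 Z=0
after  1: R0=0xbd R1=0x4f R2=0xed R3=0xed R4=0x4f R5=0x02  N=0 Z=0
after  2: R0=0xbd R1=0x4f R2=0xed R3=0xff R4=0x4f R5=0x02  N=1 Z=0
after  3: R0=0xbd R1=0x4f R2=0xed R3=0xff R4=0x4d R5=0x02  N=0 Z=0
after  4: R0=0xbd R1=0xff R2=0xed R3=0xff R4=0x4d R5=0x02  N=1 Z=0
after  5: R0=0xbd R1=0xff R2=0xed R3=0xff R4=0x4d R5=0xbd  N=1 Z=0
-- IRQ taken; context saved, return-PC = 6 --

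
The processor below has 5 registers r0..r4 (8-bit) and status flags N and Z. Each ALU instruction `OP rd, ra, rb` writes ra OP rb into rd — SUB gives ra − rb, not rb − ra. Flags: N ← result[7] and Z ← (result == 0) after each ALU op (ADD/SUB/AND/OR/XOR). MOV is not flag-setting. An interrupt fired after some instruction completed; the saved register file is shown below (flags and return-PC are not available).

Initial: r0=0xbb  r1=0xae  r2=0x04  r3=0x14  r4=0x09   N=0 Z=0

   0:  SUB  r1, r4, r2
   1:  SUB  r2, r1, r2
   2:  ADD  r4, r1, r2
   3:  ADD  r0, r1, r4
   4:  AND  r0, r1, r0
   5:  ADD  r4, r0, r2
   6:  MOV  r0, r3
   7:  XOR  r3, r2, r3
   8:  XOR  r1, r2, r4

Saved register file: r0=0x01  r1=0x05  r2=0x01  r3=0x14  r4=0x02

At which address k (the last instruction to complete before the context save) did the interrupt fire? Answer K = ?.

after  0: r0=0xbb r1=0x05 r2=0x04 r3=0x14 r4=0x09  N=0 Z=0
after  1: r0=0xbb r1=0x05 r2=0x01 r3=0x14 r4=0x09  N=0 Z=0
after  2: r0=0xbb r1=0x05 r2=0x01 r3=0x14 r4=0x06  N=0 Z=0
after  3: r0=0x0b r1=0x05 r2=0x01 r3=0x14 r4=0x06  N=0 Z=0
after  4: r0=0x01 r1=0x05 r2=0x01 r3=0x14 r4=0x06  N=0 Z=0
after  5: r0=0x01 r1=0x05 r2=0x01 r3=0x14 r4=0x02  N=0 Z=0
-- IRQ taken; context saved, return-PC = 6 --

K = 5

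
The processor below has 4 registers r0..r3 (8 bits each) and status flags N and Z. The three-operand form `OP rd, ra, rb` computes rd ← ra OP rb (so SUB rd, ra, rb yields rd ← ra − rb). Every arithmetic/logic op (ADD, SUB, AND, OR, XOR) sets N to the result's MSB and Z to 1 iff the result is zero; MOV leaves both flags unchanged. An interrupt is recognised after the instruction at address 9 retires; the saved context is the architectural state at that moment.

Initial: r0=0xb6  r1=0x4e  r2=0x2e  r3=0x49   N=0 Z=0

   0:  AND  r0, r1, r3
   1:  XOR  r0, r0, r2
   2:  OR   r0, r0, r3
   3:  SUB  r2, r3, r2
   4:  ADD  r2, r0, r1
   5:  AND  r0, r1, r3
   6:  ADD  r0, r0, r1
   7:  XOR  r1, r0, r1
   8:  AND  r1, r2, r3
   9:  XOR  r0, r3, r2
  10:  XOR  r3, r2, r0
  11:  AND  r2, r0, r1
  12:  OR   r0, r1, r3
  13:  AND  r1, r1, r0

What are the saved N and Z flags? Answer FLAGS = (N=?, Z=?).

FLAGS = (N=1, Z=0)

after  0: r0=0x48 r1=0x4e r2=0x2e r3=0x49  N=0 Z=0
after  1: r0=0x66 r1=0x4e r2=0x2e r3=0x49  N=0 Z=0
after  2: r0=0x6f r1=0x4e r2=0x2e r3=0x49  N=0 Z=0
after  3: r0=0x6f r1=0x4e r2=0x1b r3=0x49  N=0 Z=0
after  4: r0=0x6f r1=0x4e r2=0xbd r3=0x49  N=1 Z=0
after  5: r0=0x48 r1=0x4e r2=0xbd r3=0x49  N=0 Z=0
after  6: r0=0x96 r1=0x4e r2=0xbd r3=0x49  N=1 Z=0
after  7: r0=0x96 r1=0xd8 r2=0xbd r3=0x49  N=1 Z=0
after  8: r0=0x96 r1=0x09 r2=0xbd r3=0x49  N=0 Z=0
after  9: r0=0xf4 r1=0x09 r2=0xbd r3=0x49  N=1 Z=0
-- IRQ taken; context saved, return-PC = 10 --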